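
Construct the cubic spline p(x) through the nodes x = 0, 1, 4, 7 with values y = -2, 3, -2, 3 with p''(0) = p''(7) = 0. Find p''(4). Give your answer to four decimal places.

Put M_i = p'' at the i-th knot. Here h = (1, 3, 3) and Δ = (5, -5/3, 5/3), so the interior equations h_(i-1)·M_(i-1) + 2(h_(i-1)+h_i)·M_i + h_i·M_(i+1) = 6(Δ_i − Δ_(i-1)) read
  1·M_0 + 8·M_1 + 3·M_2 = 6(Δ_1 - Δ_0) = -40
  3·M_1 + 12·M_2 + 3·M_3 = 6(Δ_2 - Δ_1) = 20
Natural end conditions: M_0 = M_3 = 0.
Solving the tridiagonal system: M_0 = 0, M_1 = -180/29, M_2 = 280/87, M_3 = 0.

3.2184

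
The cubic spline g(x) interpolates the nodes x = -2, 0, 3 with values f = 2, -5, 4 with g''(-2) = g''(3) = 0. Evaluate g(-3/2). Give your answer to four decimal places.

Write M_i for g''(x_i). With h_i = 2, 3 and divided differences Δ_i = -7/2, 3, the continuity of g' gives the tridiagonal system
  2·M_0 + 10·M_1 + 3·M_2 = 6(Δ_1 - Δ_0) = 39
Natural end conditions: M_0 = M_2 = 0.
Solving the tridiagonal system: M_0 = 0, M_1 = 39/10, M_2 = 0.
On [-2, 0], g(x) = 2 - 24/5·(x + 2) + 0·(x + 2)² + 13/40·(x + 2)³.
With (x + 2) = 1/2: g(-3/2) = -23/64.

-0.3594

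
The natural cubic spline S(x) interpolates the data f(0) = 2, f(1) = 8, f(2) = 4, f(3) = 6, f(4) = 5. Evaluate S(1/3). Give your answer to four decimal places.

Write m_i for S''(x_i). With h_i = 1, 1, 1, 1 and divided differences Δ_i = 6, -4, 2, -1, the continuity of S' gives the tridiagonal system
  1·m_0 + 4·m_1 + 1·m_2 = 6(Δ_1 - Δ_0) = -60
  1·m_1 + 4·m_2 + 1·m_3 = 6(Δ_2 - Δ_1) = 36
  1·m_2 + 4·m_3 + 1·m_4 = 6(Δ_3 - Δ_2) = -18
Natural end conditions: m_0 = m_4 = 0.
Forward elimination and back-substitution give m_0 = 0, m_1 = -531/28, m_2 = 111/7, m_3 = -237/28, m_4 = 0.
On [0, 1], S(x) = 2 + 513/56·x + 0·x² - 177/56·x³.
With x = 1/3: S(1/3) = 311/63.

4.9365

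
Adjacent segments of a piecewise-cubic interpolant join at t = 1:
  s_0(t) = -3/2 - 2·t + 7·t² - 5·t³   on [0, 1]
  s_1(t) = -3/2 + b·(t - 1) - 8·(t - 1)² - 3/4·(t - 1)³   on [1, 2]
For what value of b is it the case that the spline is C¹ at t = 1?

s_0'(t) = -2 + 14·t - 15·t², so s_0'(1) = -3. On the right, s_1'(1) = b, so b = -3.

-3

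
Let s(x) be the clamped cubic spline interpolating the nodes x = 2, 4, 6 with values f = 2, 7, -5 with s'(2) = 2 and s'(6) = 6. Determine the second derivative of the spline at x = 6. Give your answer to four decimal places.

25.3750

Let M_i = s''(x_i). Step sizes h_i = 2, 2; slopes of the chords Δ_i = (y_(i+1) - y_i)/h_i = 5/2, -6.
  2·M_0 + 8·M_1 + 2·M_2 = 6(Δ_1 - Δ_0) = -51
Clamped end conditions give two more equations: 2h_0·M_0 + h_0·M_1 = 6(Δ_0 - s'(2)) = 3 and h_1·M_1 + 2h_1·M_2 = 6(s'(6) - Δ_1) = 72.
Forward elimination and back-substitution give M_0 = 65/8, M_1 = -59/4, M_2 = 203/8.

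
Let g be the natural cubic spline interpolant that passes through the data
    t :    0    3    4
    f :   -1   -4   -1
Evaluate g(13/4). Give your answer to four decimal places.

Put M_i = g'' at the i-th knot. Here h = (3, 1) and Δ = (-1, 3), so the interior equations h_(i-1)·M_(i-1) + 2(h_(i-1)+h_i)·M_i + h_i·M_(i+1) = 6(Δ_i − Δ_(i-1)) read
  3·M_0 + 8·M_1 + 1·M_2 = 6(Δ_1 - Δ_0) = 24
Natural end conditions: M_0 = M_2 = 0.
Solving: M_0 = 0, M_1 = 3, M_2 = 0.
On [3, 4], g(t) = -4 + 2·(t - 3) + 3/2·(t - 3)² - 1/2·(t - 3)³.
With (t - 3) = 1/4: g(13/4) = -437/128.

-3.4141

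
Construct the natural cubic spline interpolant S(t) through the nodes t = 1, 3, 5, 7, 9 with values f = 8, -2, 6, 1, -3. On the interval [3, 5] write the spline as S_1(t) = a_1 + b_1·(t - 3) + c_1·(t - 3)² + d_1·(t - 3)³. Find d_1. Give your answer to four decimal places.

-1.3549

Put σ_i = S'' at the i-th knot. Here h = (2, 2, 2, 2) and Δ = (-5, 4, -5/2, -2), so the interior equations h_(i-1)·σ_(i-1) + 2(h_(i-1)+h_i)·σ_i + h_i·σ_(i+1) = 6(Δ_i − Δ_(i-1)) read
  2·σ_0 + 8·σ_1 + 2·σ_2 = 6(Δ_1 - Δ_0) = 54
  2·σ_1 + 8·σ_2 + 2·σ_3 = 6(Δ_2 - Δ_1) = -39
  2·σ_2 + 8·σ_3 + 2·σ_4 = 6(Δ_3 - Δ_2) = 3
Natural end conditions: σ_0 = σ_4 = 0.
Solving: σ_0 = 0, σ_1 = 969/112, σ_2 = -213/28, σ_3 = 255/112, σ_4 = 0.
On [3, 5], with S_1(t) = a_1 + b_1·(t - 3) + c_1·(t - 3)² + d_1·(t - 3)³: c_1 = σ_1/2 = 969/224, d_1 = (σ_2 - σ_1)/(6h_1) = -607/448, b_1 = Δ_1 - h_1(2σ_1 + σ_2)/6 = 43/56.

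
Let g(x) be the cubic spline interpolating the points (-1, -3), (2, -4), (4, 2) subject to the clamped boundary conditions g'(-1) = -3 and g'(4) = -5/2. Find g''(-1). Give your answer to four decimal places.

0.7667

With σ_i denoting the second derivative at x_i, h_i = 3, 2, and Δ_i = (y_(i+1) − y_i)/h_i = -1/3, 3:
  3·σ_0 + 10·σ_1 + 2·σ_2 = 6(Δ_1 - Δ_0) = 20
Clamped end conditions give two more equations: 2h_0·σ_0 + h_0·σ_1 = 6(Δ_0 - g'(-1)) = 16 and h_1·σ_1 + 2h_1·σ_2 = 6(g'(4) - Δ_1) = -33.
Forward elimination and back-substitution give σ_0 = 23/30, σ_1 = 19/5, σ_2 = -203/20.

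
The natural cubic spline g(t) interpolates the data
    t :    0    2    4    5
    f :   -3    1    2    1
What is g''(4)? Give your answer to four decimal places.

-1.2273

Let m_i = g''(x_i). Step sizes h_i = 2, 2, 1; slopes of the chords Δ_i = (y_(i+1) - y_i)/h_i = 2, 1/2, -1.
  2·m_0 + 8·m_1 + 2·m_2 = 6(Δ_1 - Δ_0) = -9
  2·m_1 + 6·m_2 + 1·m_3 = 6(Δ_2 - Δ_1) = -9
Natural end conditions: m_0 = m_3 = 0.
Solving the tridiagonal system: m_0 = 0, m_1 = -9/11, m_2 = -27/22, m_3 = 0.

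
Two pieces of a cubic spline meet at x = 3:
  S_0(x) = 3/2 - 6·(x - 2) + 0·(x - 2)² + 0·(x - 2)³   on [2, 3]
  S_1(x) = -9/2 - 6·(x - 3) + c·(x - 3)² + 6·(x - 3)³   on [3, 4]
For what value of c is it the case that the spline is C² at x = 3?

S_0''(x) = 0 + 0·(x - 2), so S_0''(3) = 0. On the right, S_1''(3) = 2c, so c = 0.

0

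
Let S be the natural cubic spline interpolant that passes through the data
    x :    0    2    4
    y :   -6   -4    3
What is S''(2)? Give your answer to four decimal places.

1.8750

Let M_i = S''(x_i). Step sizes h_i = 2, 2; slopes of the chords Δ_i = (y_(i+1) - y_i)/h_i = 1, 7/2.
  2·M_0 + 8·M_1 + 2·M_2 = 6(Δ_1 - Δ_0) = 15
Natural end conditions: M_0 = M_2 = 0.
Solving: M_0 = 0, M_1 = 15/8, M_2 = 0.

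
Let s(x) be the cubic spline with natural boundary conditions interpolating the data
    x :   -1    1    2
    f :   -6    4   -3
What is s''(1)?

-12

With M_i denoting the second derivative at x_i, h_i = 2, 1, and Δ_i = (y_(i+1) − y_i)/h_i = 5, -7:
  2·M_0 + 6·M_1 + 1·M_2 = 6(Δ_1 - Δ_0) = -72
Natural end conditions: M_0 = M_2 = 0.
Solving the tridiagonal system: M_0 = 0, M_1 = -12, M_2 = 0.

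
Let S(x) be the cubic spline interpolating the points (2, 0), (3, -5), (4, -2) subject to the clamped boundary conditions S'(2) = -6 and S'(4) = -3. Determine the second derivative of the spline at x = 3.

21

With σ_i denoting the second derivative at x_i, h_i = 1, 1, and Δ_i = (y_(i+1) − y_i)/h_i = -5, 3:
  1·σ_0 + 4·σ_1 + 1·σ_2 = 6(Δ_1 - Δ_0) = 48
Clamped end conditions give two more equations: 2h_0·σ_0 + h_0·σ_1 = 6(Δ_0 - S'(2)) = 6 and h_1·σ_1 + 2h_1·σ_2 = 6(S'(4) - Δ_1) = -36.
Solving the tridiagonal system: σ_0 = -15/2, σ_1 = 21, σ_2 = -57/2.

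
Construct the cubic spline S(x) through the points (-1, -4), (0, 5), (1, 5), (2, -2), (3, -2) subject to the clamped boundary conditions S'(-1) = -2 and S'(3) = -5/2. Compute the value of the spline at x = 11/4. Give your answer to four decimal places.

-1.7861

Put M_i = S'' at the i-th knot. Here h = (1, 1, 1, 1) and Δ = (9, 0, -7, 0), so the interior equations h_(i-1)·M_(i-1) + 2(h_(i-1)+h_i)·M_i + h_i·M_(i+1) = 6(Δ_i − Δ_(i-1)) read
  1·M_0 + 4·M_1 + 1·M_2 = 6(Δ_1 - Δ_0) = -54
  1·M_1 + 4·M_2 + 1·M_3 = 6(Δ_2 - Δ_1) = -42
  1·M_2 + 4·M_3 + 1·M_4 = 6(Δ_3 - Δ_2) = 42
Clamped end conditions give two more equations: 2h_0·M_0 + h_0·M_1 = 6(Δ_0 - S'(-1)) = 66 and h_3·M_3 + 2h_3·M_4 = 6(S'(3) - Δ_3) = -15.
Solving the tridiagonal system: M_0 = 353/8, M_1 = -89/4, M_2 = -73/8, M_3 = 67/4, M_4 = -127/8.
On [2, 3], S(x) = -2 - 47/16·(x - 2) + 67/8·(x - 2)² - 87/16·(x - 2)³.
With (x - 2) = 3/4: S(11/4) = -1829/1024.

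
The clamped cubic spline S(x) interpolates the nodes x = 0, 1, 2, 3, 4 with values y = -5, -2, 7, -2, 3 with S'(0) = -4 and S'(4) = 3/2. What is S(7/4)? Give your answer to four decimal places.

6.3509

Let M_i = S''(x_i). Step sizes h_i = 1, 1, 1, 1; slopes of the chords Δ_i = (y_(i+1) - y_i)/h_i = 3, 9, -9, 5.
  1·M_0 + 4·M_1 + 1·M_2 = 6(Δ_1 - Δ_0) = 36
  1·M_1 + 4·M_2 + 1·M_3 = 6(Δ_2 - Δ_1) = -108
  1·M_2 + 4·M_3 + 1·M_4 = 6(Δ_3 - Δ_2) = 84
Clamped end conditions give two more equations: 2h_0·M_0 + h_0·M_1 = 6(Δ_0 - S'(0)) = 42 and h_3·M_3 + 2h_3·M_4 = 6(S'(4) - Δ_3) = -21.
Solving: M_0 = 731/56, M_1 = 445/28, M_2 = -325/8, M_3 = 1081/28, M_4 = -1669/56.
On [1, 2], S(x) = -2 + 1173/112·(x - 1) + 445/56·(x - 1)² - 1055/112·(x - 1)³.
With (x - 1) = 3/4: S(7/4) = 45523/7168.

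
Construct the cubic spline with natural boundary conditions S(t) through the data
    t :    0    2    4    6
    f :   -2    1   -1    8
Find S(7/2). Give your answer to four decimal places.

Write M_i for S''(x_i). With h_i = 2, 2, 2 and divided differences Δ_i = 3/2, -1, 9/2, the continuity of S' gives the tridiagonal system
  2·M_0 + 8·M_1 + 2·M_2 = 6(Δ_1 - Δ_0) = -15
  2·M_1 + 8·M_2 + 2·M_3 = 6(Δ_2 - Δ_1) = 33
Natural end conditions: M_0 = M_3 = 0.
Forward elimination and back-substitution give M_0 = 0, M_1 = -31/10, M_2 = 49/10, M_3 = 0.
On [2, 4], S(t) = 1 - 17/30·(t - 2) - 31/20·(t - 2)² + 2/3·(t - 2)³.
With (t - 2) = 3/2: S(7/2) = -87/80.

-1.0875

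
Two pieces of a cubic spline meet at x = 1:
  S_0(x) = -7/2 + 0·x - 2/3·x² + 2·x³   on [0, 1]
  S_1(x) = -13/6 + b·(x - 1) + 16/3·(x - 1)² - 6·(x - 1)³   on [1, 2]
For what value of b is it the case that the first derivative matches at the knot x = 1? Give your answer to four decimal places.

4.6667

S_0'(x) = 0 - 4/3·x + 6·x², so S_0'(1) = 14/3. On the right, S_1'(1) = b, so b = 14/3.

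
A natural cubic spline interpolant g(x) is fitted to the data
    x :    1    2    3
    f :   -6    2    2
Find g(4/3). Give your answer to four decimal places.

Put σ_i = g'' at the i-th knot. Here h = (1, 1) and Δ = (8, 0), so the interior equations h_(i-1)·σ_(i-1) + 2(h_(i-1)+h_i)·σ_i + h_i·σ_(i+1) = 6(Δ_i − Δ_(i-1)) read
  1·σ_0 + 4·σ_1 + 1·σ_2 = 6(Δ_1 - Δ_0) = -48
Natural end conditions: σ_0 = σ_2 = 0.
Solving the tridiagonal system: σ_0 = 0, σ_1 = -12, σ_2 = 0.
On [1, 2], g(x) = -6 + 10·(x - 1) + 0·(x - 1)² - 2·(x - 1)³.
With (x - 1) = 1/3: g(4/3) = -74/27.

-2.7407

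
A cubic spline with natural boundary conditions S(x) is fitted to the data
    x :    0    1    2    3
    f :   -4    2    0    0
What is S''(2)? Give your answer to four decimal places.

6.4000

Put M_i = S'' at the i-th knot. Here h = (1, 1, 1) and Δ = (6, -2, 0), so the interior equations h_(i-1)·M_(i-1) + 2(h_(i-1)+h_i)·M_i + h_i·M_(i+1) = 6(Δ_i − Δ_(i-1)) read
  1·M_0 + 4·M_1 + 1·M_2 = 6(Δ_1 - Δ_0) = -48
  1·M_1 + 4·M_2 + 1·M_3 = 6(Δ_2 - Δ_1) = 12
Natural end conditions: M_0 = M_3 = 0.
Solving the tridiagonal system: M_0 = 0, M_1 = -68/5, M_2 = 32/5, M_3 = 0.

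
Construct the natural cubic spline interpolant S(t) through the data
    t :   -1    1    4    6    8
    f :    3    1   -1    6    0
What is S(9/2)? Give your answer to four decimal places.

0.7982

Write σ_i for S''(x_i). With h_i = 2, 3, 2, 2 and divided differences Δ_i = -1, -2/3, 7/2, -3, the continuity of S' gives the tridiagonal system
  2·σ_0 + 10·σ_1 + 3·σ_2 = 6(Δ_1 - Δ_0) = 2
  3·σ_1 + 10·σ_2 + 2·σ_3 = 6(Δ_2 - Δ_1) = 25
  2·σ_2 + 8·σ_3 + 2·σ_4 = 6(Δ_3 - Δ_2) = -39
Natural end conditions: σ_0 = σ_4 = 0.
Solving: σ_0 = 0, σ_1 = -341/344, σ_2 = 683/172, σ_3 = -4037/688, σ_4 = 0.
On [4, 6], S(t) = -1 + 5797/2064·(t - 4) + 683/344·(t - 4)² - 6769/8256·(t - 4)³.
With (t - 4) = 1/2: S(9/2) = 17573/22016.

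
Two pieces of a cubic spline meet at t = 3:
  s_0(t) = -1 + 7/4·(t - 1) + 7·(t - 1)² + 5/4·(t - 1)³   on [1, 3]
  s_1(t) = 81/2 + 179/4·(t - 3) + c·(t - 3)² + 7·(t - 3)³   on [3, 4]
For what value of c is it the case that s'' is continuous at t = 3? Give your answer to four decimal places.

s_0''(t) = 14 + 15/2·(t - 1), so s_0''(3) = 29. On the right, s_1''(3) = 2c, so c = 29/2.

14.5000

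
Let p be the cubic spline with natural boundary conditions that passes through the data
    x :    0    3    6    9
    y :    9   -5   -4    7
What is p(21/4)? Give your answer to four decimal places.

-5.5781

Put M_i = p'' at the i-th knot. Here h = (3, 3, 3) and Δ = (-14/3, 1/3, 11/3), so the interior equations h_(i-1)·M_(i-1) + 2(h_(i-1)+h_i)·M_i + h_i·M_(i+1) = 6(Δ_i − Δ_(i-1)) read
  3·M_0 + 12·M_1 + 3·M_2 = 6(Δ_1 - Δ_0) = 30
  3·M_1 + 12·M_2 + 3·M_3 = 6(Δ_2 - Δ_1) = 20
Natural end conditions: M_0 = M_3 = 0.
Forward elimination and back-substitution give M_0 = 0, M_1 = 20/9, M_2 = 10/9, M_3 = 0.
On [3, 6], p(x) = -5 - 22/9·(x - 3) + 10/9·(x - 3)² - 5/81·(x - 3)³.
With (x - 3) = 9/4: p(21/4) = -357/64.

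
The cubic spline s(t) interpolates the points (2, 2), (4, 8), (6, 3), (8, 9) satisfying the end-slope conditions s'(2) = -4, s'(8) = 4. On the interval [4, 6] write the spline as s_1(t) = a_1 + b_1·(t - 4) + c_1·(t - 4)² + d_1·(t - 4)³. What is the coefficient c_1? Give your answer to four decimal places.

Write σ_i for s''(x_i). With h_i = 2, 2, 2 and divided differences Δ_i = 3, -5/2, 3, the continuity of s' gives the tridiagonal system
  2·σ_0 + 8·σ_1 + 2·σ_2 = 6(Δ_1 - Δ_0) = -33
  2·σ_1 + 8·σ_2 + 2·σ_3 = 6(Δ_2 - Δ_1) = 33
Clamped end conditions give two more equations: 2h_0·σ_0 + h_0·σ_1 = 6(Δ_0 - s'(2)) = 42 and h_2·σ_2 + 2h_2·σ_3 = 6(s'(8) - Δ_2) = 6.
Solving the tridiagonal system: σ_0 = 461/30, σ_1 = -146/15, σ_2 = 106/15, σ_3 = -61/30.
On [4, 6], with s_1(t) = a_1 + b_1·(t - 4) + c_1·(t - 4)² + d_1·(t - 4)³: c_1 = σ_1/2 = -73/15, d_1 = (σ_2 - σ_1)/(6h_1) = 7/5, b_1 = Δ_1 - h_1(2σ_1 + σ_2)/6 = 49/30.

-4.8667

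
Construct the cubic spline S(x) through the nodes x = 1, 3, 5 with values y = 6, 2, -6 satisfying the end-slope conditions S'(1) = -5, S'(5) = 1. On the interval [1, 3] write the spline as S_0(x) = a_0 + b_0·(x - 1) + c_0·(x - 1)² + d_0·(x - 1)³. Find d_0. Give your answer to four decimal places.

With M_i denoting the second derivative at x_i, h_i = 2, 2, and Δ_i = (y_(i+1) − y_i)/h_i = -2, -4:
  2·M_0 + 8·M_1 + 2·M_2 = 6(Δ_1 - Δ_0) = -12
Clamped end conditions give two more equations: 2h_0·M_0 + h_0·M_1 = 6(Δ_0 - S'(1)) = 18 and h_1·M_1 + 2h_1·M_2 = 6(S'(5) - Δ_1) = 30.
Solving: M_0 = 15/2, M_1 = -6, M_2 = 21/2.
On [1, 3], with S_0(x) = a_0 + b_0·(x - 1) + c_0·(x - 1)² + d_0·(x - 1)³: c_0 = M_0/2 = 15/4, d_0 = (M_1 - M_0)/(6h_0) = -9/8, b_0 = Δ_0 - h_0(2M_0 + M_1)/6 = -5.

-1.1250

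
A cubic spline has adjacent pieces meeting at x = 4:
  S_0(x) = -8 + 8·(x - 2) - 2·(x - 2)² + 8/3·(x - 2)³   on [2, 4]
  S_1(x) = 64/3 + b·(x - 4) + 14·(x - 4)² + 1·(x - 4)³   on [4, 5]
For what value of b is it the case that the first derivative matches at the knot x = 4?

32

S_0'(x) = 8 - 4·(x - 2) + 8·(x - 2)², so S_0'(4) = 32. On the right, S_1'(4) = b, so b = 32.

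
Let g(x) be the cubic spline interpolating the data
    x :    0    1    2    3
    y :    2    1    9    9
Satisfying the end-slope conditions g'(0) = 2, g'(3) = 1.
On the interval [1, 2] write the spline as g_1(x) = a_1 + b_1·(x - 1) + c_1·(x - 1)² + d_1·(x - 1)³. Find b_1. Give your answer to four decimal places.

3.5333

Let σ_i = g''(x_i). Step sizes h_i = 1, 1, 1; slopes of the chords Δ_i = (y_(i+1) - y_i)/h_i = -1, 8, 0.
  1·σ_0 + 4·σ_1 + 1·σ_2 = 6(Δ_1 - Δ_0) = 54
  1·σ_1 + 4·σ_2 + 1·σ_3 = 6(Δ_2 - Δ_1) = -48
Clamped end conditions give two more equations: 2h_0·σ_0 + h_0·σ_1 = 6(Δ_0 - g'(0)) = -18 and h_2·σ_2 + 2h_2·σ_3 = 6(g'(3) - Δ_2) = 6.
Forward elimination and back-substitution give σ_0 = -316/15, σ_1 = 362/15, σ_2 = -322/15, σ_3 = 206/15.
On [1, 2], with g_1(x) = a_1 + b_1·(x - 1) + c_1·(x - 1)² + d_1·(x - 1)³: c_1 = σ_1/2 = 181/15, d_1 = (σ_2 - σ_1)/(6h_1) = -38/5, b_1 = Δ_1 - h_1(2σ_1 + σ_2)/6 = 53/15.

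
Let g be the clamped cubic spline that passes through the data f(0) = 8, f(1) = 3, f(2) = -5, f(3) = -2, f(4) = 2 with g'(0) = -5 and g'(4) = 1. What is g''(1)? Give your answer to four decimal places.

-10.7143

With M_i denoting the second derivative at x_i, h_i = 1, 1, 1, 1, and Δ_i = (y_(i+1) − y_i)/h_i = -5, -8, 3, 4:
  1·M_0 + 4·M_1 + 1·M_2 = 6(Δ_1 - Δ_0) = -18
  1·M_1 + 4·M_2 + 1·M_3 = 6(Δ_2 - Δ_1) = 66
  1·M_2 + 4·M_3 + 1·M_4 = 6(Δ_3 - Δ_2) = 6
Clamped end conditions give two more equations: 2h_0·M_0 + h_0·M_1 = 6(Δ_0 - g'(0)) = 0 and h_3·M_3 + 2h_3·M_4 = 6(g'(4) - Δ_3) = -18.
Forward elimination and back-substitution give M_0 = 75/14, M_1 = -75/7, M_2 = 39/2, M_3 = -9/7, M_4 = -117/14.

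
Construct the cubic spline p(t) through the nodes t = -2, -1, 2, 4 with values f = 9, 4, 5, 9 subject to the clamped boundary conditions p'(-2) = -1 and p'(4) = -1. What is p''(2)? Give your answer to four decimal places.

Put σ_i = p'' at the i-th knot. Here h = (1, 3, 2) and Δ = (-5, 1/3, 2), so the interior equations h_(i-1)·σ_(i-1) + 2(h_(i-1)+h_i)·σ_i + h_i·σ_(i+1) = 6(Δ_i − Δ_(i-1)) read
  1·σ_0 + 8·σ_1 + 3·σ_2 = 6(Δ_1 - Δ_0) = 32
  3·σ_1 + 10·σ_2 + 2·σ_3 = 6(Δ_2 - Δ_1) = 10
Clamped end conditions give two more equations: 2h_0·σ_0 + h_0·σ_1 = 6(Δ_0 - p'(-2)) = -24 and h_2·σ_2 + 2h_2·σ_3 = 6(p'(4) - Δ_2) = -18.
Hence σ_0 = -581/39, σ_1 = 226/39, σ_2 = 7/39, σ_3 = -179/39.

0.1795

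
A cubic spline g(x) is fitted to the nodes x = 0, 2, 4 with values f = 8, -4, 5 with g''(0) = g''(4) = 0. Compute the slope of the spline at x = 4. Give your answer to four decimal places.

7.1250

Put m_i = g'' at the i-th knot. Here h = (2, 2) and Δ = (-6, 9/2), so the interior equations h_(i-1)·m_(i-1) + 2(h_(i-1)+h_i)·m_i + h_i·m_(i+1) = 6(Δ_i − Δ_(i-1)) read
  2·m_0 + 8·m_1 + 2·m_2 = 6(Δ_1 - Δ_0) = 63
Natural end conditions: m_0 = m_2 = 0.
Solving the tridiagonal system: m_0 = 0, m_1 = 63/8, m_2 = 0.
On [2, 4], g'(x) = b_1 + 2c_1·(x - 2) + 3d_1·(x - 2)² with b_1 = Δ_1 - h_1(2m_1 + m_2)/6 = -3/4, c_1 = m_1/2 = 63/16, d_1 = (m_2 - m_1)/(6h_1) = -21/32. So g'(4) = 57/8.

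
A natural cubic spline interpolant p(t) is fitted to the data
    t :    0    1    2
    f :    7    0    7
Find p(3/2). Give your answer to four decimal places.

2.1875

Let m_i = p''(x_i). Step sizes h_i = 1, 1; slopes of the chords Δ_i = (y_(i+1) - y_i)/h_i = -7, 7.
  1·m_0 + 4·m_1 + 1·m_2 = 6(Δ_1 - Δ_0) = 84
Natural end conditions: m_0 = m_2 = 0.
Forward elimination and back-substitution give m_0 = 0, m_1 = 21, m_2 = 0.
On [1, 2], p(t) = 0 + 0·(t - 1) + 21/2·(t - 1)² - 7/2·(t - 1)³.
With (t - 1) = 1/2: p(3/2) = 35/16.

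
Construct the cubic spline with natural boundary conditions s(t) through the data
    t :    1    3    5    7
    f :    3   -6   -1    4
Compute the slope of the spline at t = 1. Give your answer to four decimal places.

Let M_i = s''(x_i). Step sizes h_i = 2, 2, 2; slopes of the chords Δ_i = (y_(i+1) - y_i)/h_i = -9/2, 5/2, 5/2.
  2·M_0 + 8·M_1 + 2·M_2 = 6(Δ_1 - Δ_0) = 42
  2·M_1 + 8·M_2 + 2·M_3 = 6(Δ_2 - Δ_1) = 0
Natural end conditions: M_0 = M_3 = 0.
Solving the tridiagonal system: M_0 = 0, M_1 = 28/5, M_2 = -7/5, M_3 = 0.
On [1, 3], s'(t) = b_0 + 2c_0·(t - 1) + 3d_0·(t - 1)² with b_0 = Δ_0 - h_0(2M_0 + M_1)/6 = -191/30, c_0 = M_0/2 = 0, d_0 = (M_1 - M_0)/(6h_0) = 7/15. So s'(1) = -191/30.

-6.3667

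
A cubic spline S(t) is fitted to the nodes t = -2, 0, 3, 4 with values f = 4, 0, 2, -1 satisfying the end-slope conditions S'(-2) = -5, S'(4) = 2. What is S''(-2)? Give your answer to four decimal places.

Write M_i for S''(x_i). With h_i = 2, 3, 1 and divided differences Δ_i = -2, 2/3, -3, the continuity of S' gives the tridiagonal system
  2·M_0 + 10·M_1 + 3·M_2 = 6(Δ_1 - Δ_0) = 16
  3·M_1 + 8·M_2 + 1·M_3 = 6(Δ_2 - Δ_1) = -22
Clamped end conditions give two more equations: 2h_0·M_0 + h_0·M_1 = 6(Δ_0 - S'(-2)) = 18 and h_2·M_2 + 2h_2·M_3 = 6(S'(4) - Δ_2) = 30.
Forward elimination and back-substitution give M_0 = 121/39, M_1 = 109/39, M_2 = -236/39, M_3 = 703/39.

3.1026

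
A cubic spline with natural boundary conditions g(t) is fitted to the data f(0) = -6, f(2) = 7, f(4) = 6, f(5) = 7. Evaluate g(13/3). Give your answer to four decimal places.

6.1145

Write m_i for g''(x_i). With h_i = 2, 2, 1 and divided differences Δ_i = 13/2, -1/2, 1, the continuity of g' gives the tridiagonal system
  2·m_0 + 8·m_1 + 2·m_2 = 6(Δ_1 - Δ_0) = -42
  2·m_1 + 6·m_2 + 1·m_3 = 6(Δ_2 - Δ_1) = 9
Natural end conditions: m_0 = m_3 = 0.
Solving the tridiagonal system: m_0 = 0, m_1 = -135/22, m_2 = 39/11, m_3 = 0.
On [4, 5], g(t) = 6 - 2/11·(t - 4) + 39/22·(t - 4)² - 13/22·(t - 4)³.
With (t - 4) = 1/3: g(13/3) = 1816/297.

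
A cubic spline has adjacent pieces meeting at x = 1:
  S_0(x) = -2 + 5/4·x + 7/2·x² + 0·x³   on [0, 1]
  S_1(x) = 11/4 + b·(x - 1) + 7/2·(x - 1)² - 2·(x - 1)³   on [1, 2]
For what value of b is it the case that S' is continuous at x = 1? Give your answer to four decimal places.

S_0'(x) = 5/4 + 7·x + 0·x², so S_0'(1) = 33/4. On the right, S_1'(1) = b, so b = 33/4.

8.2500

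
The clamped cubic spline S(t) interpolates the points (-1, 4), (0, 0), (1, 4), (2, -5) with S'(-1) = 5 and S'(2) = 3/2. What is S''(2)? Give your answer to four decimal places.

Put M_i = S'' at the i-th knot. Here h = (1, 1, 1) and Δ = (-4, 4, -9), so the interior equations h_(i-1)·M_(i-1) + 2(h_(i-1)+h_i)·M_i + h_i·M_(i+1) = 6(Δ_i − Δ_(i-1)) read
  1·M_0 + 4·M_1 + 1·M_2 = 6(Δ_1 - Δ_0) = 48
  1·M_1 + 4·M_2 + 1·M_3 = 6(Δ_2 - Δ_1) = -78
Clamped end conditions give two more equations: 2h_0·M_0 + h_0·M_1 = 6(Δ_0 - S'(-1)) = -54 and h_2·M_2 + 2h_2·M_3 = 6(S'(2) - Δ_2) = 63.
Solving the tridiagonal system: M_0 = -653/15, M_1 = 496/15, M_2 = -611/15, M_3 = 778/15.

51.8667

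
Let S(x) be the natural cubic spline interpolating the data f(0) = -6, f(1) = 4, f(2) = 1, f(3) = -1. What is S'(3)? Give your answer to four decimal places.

-0.8667

With M_i denoting the second derivative at x_i, h_i = 1, 1, 1, and Δ_i = (y_(i+1) − y_i)/h_i = 10, -3, -2:
  1·M_0 + 4·M_1 + 1·M_2 = 6(Δ_1 - Δ_0) = -78
  1·M_1 + 4·M_2 + 1·M_3 = 6(Δ_2 - Δ_1) = 6
Natural end conditions: M_0 = M_3 = 0.
Hence M_0 = 0, M_1 = -106/5, M_2 = 34/5, M_3 = 0.
On [2, 3], S'(x) = b_2 + 2c_2·(x - 2) + 3d_2·(x - 2)² with b_2 = Δ_2 - h_2(2M_2 + M_3)/6 = -64/15, c_2 = M_2/2 = 17/5, d_2 = (M_3 - M_2)/(6h_2) = -17/15. So S'(3) = -13/15.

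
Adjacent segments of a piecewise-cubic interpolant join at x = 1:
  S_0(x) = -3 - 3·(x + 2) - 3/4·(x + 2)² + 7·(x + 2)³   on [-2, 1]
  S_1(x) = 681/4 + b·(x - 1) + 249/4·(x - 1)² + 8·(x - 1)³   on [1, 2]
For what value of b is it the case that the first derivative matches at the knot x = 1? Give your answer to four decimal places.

S_0'(x) = -3 - 3/2·(x + 2) + 21·(x + 2)², so S_0'(1) = 363/2. On the right, S_1'(1) = b, so b = 363/2.

181.5000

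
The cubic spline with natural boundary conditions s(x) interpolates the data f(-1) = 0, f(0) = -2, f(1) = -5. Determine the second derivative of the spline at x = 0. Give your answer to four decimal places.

-1.5000

Write σ_i for s''(x_i). With h_i = 1, 1 and divided differences Δ_i = -2, -3, the continuity of s' gives the tridiagonal system
  1·σ_0 + 4·σ_1 + 1·σ_2 = 6(Δ_1 - Δ_0) = -6
Natural end conditions: σ_0 = σ_2 = 0.
Solving: σ_0 = 0, σ_1 = -3/2, σ_2 = 0.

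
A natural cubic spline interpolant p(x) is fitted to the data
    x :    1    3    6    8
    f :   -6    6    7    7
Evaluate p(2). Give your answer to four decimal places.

0.9176

With M_i denoting the second derivative at x_i, h_i = 2, 3, 2, and Δ_i = (y_(i+1) − y_i)/h_i = 6, 1/3, 0:
  2·M_0 + 10·M_1 + 3·M_2 = 6(Δ_1 - Δ_0) = -34
  3·M_1 + 10·M_2 + 2·M_3 = 6(Δ_2 - Δ_1) = -2
Natural end conditions: M_0 = M_3 = 0.
Hence M_0 = 0, M_1 = -334/91, M_2 = 82/91, M_3 = 0.
On [1, 3], p(x) = -6 + 1972/273·(x - 1) + 0·(x - 1)² - 167/546·(x - 1)³.
With (x - 1) = 1: p(2) = 167/182.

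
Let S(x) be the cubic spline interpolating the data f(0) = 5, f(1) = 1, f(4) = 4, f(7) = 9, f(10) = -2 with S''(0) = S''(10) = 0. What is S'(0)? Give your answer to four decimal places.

Write σ_i for S''(x_i). With h_i = 1, 3, 3, 3 and divided differences Δ_i = -4, 1, 5/3, -11/3, the continuity of S' gives the tridiagonal system
  1·σ_0 + 8·σ_1 + 3·σ_2 = 6(Δ_1 - Δ_0) = 30
  3·σ_1 + 12·σ_2 + 3·σ_3 = 6(Δ_2 - Δ_1) = 4
  3·σ_2 + 12·σ_3 + 3·σ_4 = 6(Δ_3 - Δ_2) = -32
Natural end conditions: σ_0 = σ_4 = 0.
Forward elimination and back-substitution give σ_0 = 0, σ_1 = 67/18, σ_2 = 2/27, σ_3 = -145/54, σ_4 = 0.
On [0, 1], S'(x) = b_0 + 2c_0·x + 3d_0·x² with b_0 = Δ_0 - h_0(2σ_0 + σ_1)/6 = -499/108, c_0 = σ_0/2 = 0, d_0 = (σ_1 - σ_0)/(6h_0) = 67/108. So S'(0) = -499/108.

-4.6204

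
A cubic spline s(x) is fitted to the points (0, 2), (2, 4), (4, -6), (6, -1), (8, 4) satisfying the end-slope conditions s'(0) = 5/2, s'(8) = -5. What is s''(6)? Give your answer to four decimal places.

1.2321

With M_i denoting the second derivative at x_i, h_i = 2, 2, 2, 2, and Δ_i = (y_(i+1) − y_i)/h_i = 1, -5, 5/2, 5/2:
  2·M_0 + 8·M_1 + 2·M_2 = 6(Δ_1 - Δ_0) = -36
  2·M_1 + 8·M_2 + 2·M_3 = 6(Δ_2 - Δ_1) = 45
  2·M_2 + 8·M_3 + 2·M_4 = 6(Δ_3 - Δ_2) = 0
Clamped end conditions give two more equations: 2h_0·M_0 + h_0·M_1 = 6(Δ_0 - s'(0)) = -9 and h_3·M_3 + 2h_3·M_4 = 6(s'(8) - Δ_3) = -45.
Solving the tridiagonal system: M_0 = 111/112, M_1 = -363/56, M_2 = 111/16, M_3 = 69/56, M_4 = -1329/112.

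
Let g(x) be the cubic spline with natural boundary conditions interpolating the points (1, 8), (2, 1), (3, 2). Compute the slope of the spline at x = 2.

Let m_i = g''(x_i). Step sizes h_i = 1, 1; slopes of the chords Δ_i = (y_(i+1) - y_i)/h_i = -7, 1.
  1·m_0 + 4·m_1 + 1·m_2 = 6(Δ_1 - Δ_0) = 48
Natural end conditions: m_0 = m_2 = 0.
Solving: m_0 = 0, m_1 = 12, m_2 = 0.
On [2, 3], g'(x) = b_1 + 2c_1·(x - 2) + 3d_1·(x - 2)² with b_1 = Δ_1 - h_1(2m_1 + m_2)/6 = -3, c_1 = m_1/2 = 6, d_1 = (m_2 - m_1)/(6h_1) = -2. So g'(2) = -3.

-3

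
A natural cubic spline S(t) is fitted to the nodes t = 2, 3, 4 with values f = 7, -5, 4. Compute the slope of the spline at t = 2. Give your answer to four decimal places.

-17.2500

Put σ_i = S'' at the i-th knot. Here h = (1, 1) and Δ = (-12, 9), so the interior equations h_(i-1)·σ_(i-1) + 2(h_(i-1)+h_i)·σ_i + h_i·σ_(i+1) = 6(Δ_i − Δ_(i-1)) read
  1·σ_0 + 4·σ_1 + 1·σ_2 = 6(Δ_1 - Δ_0) = 126
Natural end conditions: σ_0 = σ_2 = 0.
Solving: σ_0 = 0, σ_1 = 63/2, σ_2 = 0.
On [2, 3], S'(t) = b_0 + 2c_0·(t - 2) + 3d_0·(t - 2)² with b_0 = Δ_0 - h_0(2σ_0 + σ_1)/6 = -69/4, c_0 = σ_0/2 = 0, d_0 = (σ_1 - σ_0)/(6h_0) = 21/4. So S'(2) = -69/4.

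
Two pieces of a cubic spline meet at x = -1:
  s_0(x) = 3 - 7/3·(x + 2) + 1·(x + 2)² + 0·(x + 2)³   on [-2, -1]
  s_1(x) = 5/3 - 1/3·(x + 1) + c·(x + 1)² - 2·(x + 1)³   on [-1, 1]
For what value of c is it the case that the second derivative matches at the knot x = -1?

s_0''(x) = 2 + 0·(x + 2), so s_0''(-1) = 2. On the right, s_1''(-1) = 2c, so c = 1.

1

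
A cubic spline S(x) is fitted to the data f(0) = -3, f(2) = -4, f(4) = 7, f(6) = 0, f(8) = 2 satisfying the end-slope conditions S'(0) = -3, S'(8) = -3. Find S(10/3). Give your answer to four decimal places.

With M_i denoting the second derivative at x_i, h_i = 2, 2, 2, 2, and Δ_i = (y_(i+1) − y_i)/h_i = -1/2, 11/2, -7/2, 1:
  2·M_0 + 8·M_1 + 2·M_2 = 6(Δ_1 - Δ_0) = 36
  2·M_1 + 8·M_2 + 2·M_3 = 6(Δ_2 - Δ_1) = -54
  2·M_2 + 8·M_3 + 2·M_4 = 6(Δ_3 - Δ_2) = 27
Clamped end conditions give two more equations: 2h_0·M_0 + h_0·M_1 = 6(Δ_0 - S'(0)) = 15 and h_3·M_3 + 2h_3·M_4 = 6(S'(8) - Δ_3) = -24.
Solving the tridiagonal system: M_0 = 3/16, M_1 = 57/8, M_2 = -171/16, M_3 = 69/8, M_4 = -165/16.
On [2, 4], S(x) = -4 + 69/16·(x - 2) + 57/16·(x - 2)² - 95/64·(x - 2)³.
With (x - 2) = 4/3: S(10/3) = 493/108.

4.5648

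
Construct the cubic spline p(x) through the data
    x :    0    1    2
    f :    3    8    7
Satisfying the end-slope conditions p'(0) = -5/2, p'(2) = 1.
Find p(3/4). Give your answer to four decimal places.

Write M_i for p''(x_i). With h_i = 1, 1 and divided differences Δ_i = 5, -1, the continuity of p' gives the tridiagonal system
  1·M_0 + 4·M_1 + 1·M_2 = 6(Δ_1 - Δ_0) = -36
Clamped end conditions give two more equations: 2h_0·M_0 + h_0·M_1 = 6(Δ_0 - p'(0)) = 45 and h_1·M_1 + 2h_1·M_2 = 6(p'(2) - Δ_1) = 12.
Solving: M_0 = 133/4, M_1 = -43/2, M_2 = 67/4.
On [0, 1], p(x) = 3 - 5/2·x + 133/8·x² - 73/8·x³.
With x = 3/4: p(3/4) = 3393/512.

6.6270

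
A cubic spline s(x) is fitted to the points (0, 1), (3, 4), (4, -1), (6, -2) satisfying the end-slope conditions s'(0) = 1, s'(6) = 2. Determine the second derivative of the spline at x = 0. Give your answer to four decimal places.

Let σ_i = s''(x_i). Step sizes h_i = 3, 1, 2; slopes of the chords Δ_i = (y_(i+1) - y_i)/h_i = 1, -5, -1/2.
  3·σ_0 + 8·σ_1 + 1·σ_2 = 6(Δ_1 - Δ_0) = -36
  1·σ_1 + 6·σ_2 + 2·σ_3 = 6(Δ_2 - Δ_1) = 27
Clamped end conditions give two more equations: 2h_0·σ_0 + h_0·σ_1 = 6(Δ_0 - s'(0)) = 0 and h_2·σ_2 + 2h_2·σ_3 = 6(s'(6) - Δ_2) = 15.
Solving the tridiagonal system: σ_0 = 19/6, σ_1 = -19/3, σ_2 = 31/6, σ_3 = 7/6.

3.1667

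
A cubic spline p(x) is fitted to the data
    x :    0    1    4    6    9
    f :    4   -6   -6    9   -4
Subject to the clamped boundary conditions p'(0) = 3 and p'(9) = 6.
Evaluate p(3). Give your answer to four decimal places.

Put M_i = p'' at the i-th knot. Here h = (1, 3, 2, 3) and Δ = (-10, 0, 15/2, -13/3), so the interior equations h_(i-1)·M_(i-1) + 2(h_(i-1)+h_i)·M_i + h_i·M_(i+1) = 6(Δ_i − Δ_(i-1)) read
  1·M_0 + 8·M_1 + 3·M_2 = 6(Δ_1 - Δ_0) = 60
  3·M_1 + 10·M_2 + 2·M_3 = 6(Δ_2 - Δ_1) = 45
  2·M_2 + 10·M_3 + 3·M_4 = 6(Δ_3 - Δ_2) = -71
Clamped end conditions give two more equations: 2h_0·M_0 + h_0·M_1 = 6(Δ_0 - p'(0)) = -78 and h_3·M_3 + 2h_3·M_4 = 6(p'(9) - Δ_3) = 62.
Hence M_0 = -10595/236, M_1 = 1391/118, M_2 = 833/236, M_3 = -757/59, M_4 = 5929/354.
On [1, 4], p(x) = -6 - 6397/472·(x - 1) + 1391/236·(x - 1)² - 1949/4248·(x - 1)³.
With (x - 1) = 2: p(3) = -28037/2124.

-13.2001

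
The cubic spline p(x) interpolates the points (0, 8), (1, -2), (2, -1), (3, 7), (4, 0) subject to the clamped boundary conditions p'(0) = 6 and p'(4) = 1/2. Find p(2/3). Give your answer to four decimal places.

2.6257

Put M_i = p'' at the i-th knot. Here h = (1, 1, 1, 1) and Δ = (-10, 1, 8, -7), so the interior equations h_(i-1)·M_(i-1) + 2(h_(i-1)+h_i)·M_i + h_i·M_(i+1) = 6(Δ_i − Δ_(i-1)) read
  1·M_0 + 4·M_1 + 1·M_2 = 6(Δ_1 - Δ_0) = 66
  1·M_1 + 4·M_2 + 1·M_3 = 6(Δ_2 - Δ_1) = 42
  1·M_2 + 4·M_3 + 1·M_4 = 6(Δ_3 - Δ_2) = -90
Clamped end conditions give two more equations: 2h_0·M_0 + h_0·M_1 = 6(Δ_0 - p'(0)) = -96 and h_3·M_3 + 2h_3·M_4 = 6(p'(4) - Δ_3) = 45.
Forward elimination and back-substitution give M_0 = -3503/56, M_1 = 815/28, M_2 = 97/8, M_3 = -997/28, M_4 = 2257/56.
On [0, 1], p(x) = 8 + 6·x - 3503/112·x² + 1711/112·x³.
With x = 2/3: p(2/3) = 1985/756.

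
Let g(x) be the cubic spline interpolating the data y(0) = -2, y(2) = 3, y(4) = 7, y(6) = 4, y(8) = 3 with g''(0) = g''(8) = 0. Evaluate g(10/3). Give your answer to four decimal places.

Let M_i = g''(x_i). Step sizes h_i = 2, 2, 2, 2; slopes of the chords Δ_i = (y_(i+1) - y_i)/h_i = 5/2, 2, -3/2, -1/2.
  2·M_0 + 8·M_1 + 2·M_2 = 6(Δ_1 - Δ_0) = -3
  2·M_1 + 8·M_2 + 2·M_3 = 6(Δ_2 - Δ_1) = -21
  2·M_2 + 8·M_3 + 2·M_4 = 6(Δ_3 - Δ_2) = 6
Natural end conditions: M_0 = M_4 = 0.
Forward elimination and back-substitution give M_0 = 0, M_1 = 45/112, M_2 = -87/28, M_3 = 171/112, M_4 = 0.
On [2, 4], g(x) = 3 + 155/56·(x - 2) + 45/224·(x - 2)² - 131/448·(x - 2)³.
With (x - 2) = 4/3: g(10/3) = 1201/189.

6.3545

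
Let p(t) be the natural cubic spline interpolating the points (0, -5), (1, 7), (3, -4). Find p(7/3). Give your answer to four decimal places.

With m_i denoting the second derivative at x_i, h_i = 1, 2, and Δ_i = (y_(i+1) − y_i)/h_i = 12, -11/2:
  1·m_0 + 6·m_1 + 2·m_2 = 6(Δ_1 - Δ_0) = -105
Natural end conditions: m_0 = m_2 = 0.
Solving the tridiagonal system: m_0 = 0, m_1 = -35/2, m_2 = 0.
On [1, 3], p(t) = 7 + 37/6·(t - 1) - 35/4·(t - 1)² + 35/24·(t - 1)³.
With (t - 1) = 4/3: p(7/3) = 253/81.

3.1235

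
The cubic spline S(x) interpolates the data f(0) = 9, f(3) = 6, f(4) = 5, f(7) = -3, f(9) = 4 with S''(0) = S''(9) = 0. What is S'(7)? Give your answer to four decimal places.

With m_i denoting the second derivative at x_i, h_i = 3, 1, 3, 2, and Δ_i = (y_(i+1) − y_i)/h_i = -1, -1, -8/3, 7/2:
  3·m_0 + 8·m_1 + 1·m_2 = 6(Δ_1 - Δ_0) = 0
  1·m_1 + 8·m_2 + 3·m_3 = 6(Δ_2 - Δ_1) = -10
  3·m_2 + 10·m_3 + 2·m_4 = 6(Δ_3 - Δ_2) = 37
Natural end conditions: m_0 = m_4 = 0.
Solving the tridiagonal system: m_0 = 0, m_1 = 211/558, m_2 = -844/279, m_3 = 857/186, m_4 = 0.
On [7, 9], S'(x) = b_3 + 2c_3·(x - 7) + 3d_3·(x - 7)² with b_3 = Δ_3 - h_3(2m_3 + m_4)/6 = 239/558, c_3 = m_3/2 = 857/372, d_3 = (m_4 - m_3)/(6h_3) = -857/2232. So S'(7) = 239/558.

0.4283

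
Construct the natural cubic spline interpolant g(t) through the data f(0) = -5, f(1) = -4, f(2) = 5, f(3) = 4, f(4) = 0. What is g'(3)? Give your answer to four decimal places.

-4.1071

With M_i denoting the second derivative at x_i, h_i = 1, 1, 1, 1, and Δ_i = (y_(i+1) − y_i)/h_i = 1, 9, -1, -4:
  1·M_0 + 4·M_1 + 1·M_2 = 6(Δ_1 - Δ_0) = 48
  1·M_1 + 4·M_2 + 1·M_3 = 6(Δ_2 - Δ_1) = -60
  1·M_2 + 4·M_3 + 1·M_4 = 6(Δ_3 - Δ_2) = -18
Natural end conditions: M_0 = M_4 = 0.
Solving the tridiagonal system: M_0 = 0, M_1 = 471/28, M_2 = -135/7, M_3 = 9/28, M_4 = 0.
On [3, 4], g'(t) = b_3 + 2c_3·(t - 3) + 3d_3·(t - 3)² with b_3 = Δ_3 - h_3(2M_3 + M_4)/6 = -115/28, c_3 = M_3/2 = 9/56, d_3 = (M_4 - M_3)/(6h_3) = -3/56. So g'(3) = -115/28.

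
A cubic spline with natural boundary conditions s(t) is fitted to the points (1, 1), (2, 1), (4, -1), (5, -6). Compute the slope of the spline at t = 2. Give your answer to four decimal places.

With m_i denoting the second derivative at x_i, h_i = 1, 2, 1, and Δ_i = (y_(i+1) − y_i)/h_i = 0, -1, -5:
  1·m_0 + 6·m_1 + 2·m_2 = 6(Δ_1 - Δ_0) = -6
  2·m_1 + 6·m_2 + 1·m_3 = 6(Δ_2 - Δ_1) = -24
Natural end conditions: m_0 = m_3 = 0.
Solving the tridiagonal system: m_0 = 0, m_1 = 3/8, m_2 = -33/8, m_3 = 0.
On [2, 4], s'(t) = b_1 + 2c_1·(t - 2) + 3d_1·(t - 2)² with b_1 = Δ_1 - h_1(2m_1 + m_2)/6 = 1/8, c_1 = m_1/2 = 3/16, d_1 = (m_2 - m_1)/(6h_1) = -3/8. So s'(2) = 1/8.

0.1250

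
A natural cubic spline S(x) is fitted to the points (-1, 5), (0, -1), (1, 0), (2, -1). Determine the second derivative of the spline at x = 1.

Let m_i = S''(x_i). Step sizes h_i = 1, 1, 1; slopes of the chords Δ_i = (y_(i+1) - y_i)/h_i = -6, 1, -1.
  1·m_0 + 4·m_1 + 1·m_2 = 6(Δ_1 - Δ_0) = 42
  1·m_1 + 4·m_2 + 1·m_3 = 6(Δ_2 - Δ_1) = -12
Natural end conditions: m_0 = m_3 = 0.
Solving the tridiagonal system: m_0 = 0, m_1 = 12, m_2 = -6, m_3 = 0.

-6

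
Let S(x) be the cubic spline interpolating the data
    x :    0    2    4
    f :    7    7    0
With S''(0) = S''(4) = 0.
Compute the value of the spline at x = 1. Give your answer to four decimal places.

7.6563

Let M_i = S''(x_i). Step sizes h_i = 2, 2; slopes of the chords Δ_i = (y_(i+1) - y_i)/h_i = 0, -7/2.
  2·M_0 + 8·M_1 + 2·M_2 = 6(Δ_1 - Δ_0) = -21
Natural end conditions: M_0 = M_2 = 0.
Solving the tridiagonal system: M_0 = 0, M_1 = -21/8, M_2 = 0.
On [0, 2], S(x) = 7 + 7/8·x + 0·x² - 7/32·x³.
With x = 1: S(1) = 245/32.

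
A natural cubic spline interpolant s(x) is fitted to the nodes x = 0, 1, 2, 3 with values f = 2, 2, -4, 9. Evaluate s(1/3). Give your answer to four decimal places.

2.8494

Let M_i = s''(x_i). Step sizes h_i = 1, 1, 1; slopes of the chords Δ_i = (y_(i+1) - y_i)/h_i = 0, -6, 13.
  1·M_0 + 4·M_1 + 1·M_2 = 6(Δ_1 - Δ_0) = -36
  1·M_1 + 4·M_2 + 1·M_3 = 6(Δ_2 - Δ_1) = 114
Natural end conditions: M_0 = M_3 = 0.
Solving the tridiagonal system: M_0 = 0, M_1 = -86/5, M_2 = 164/5, M_3 = 0.
On [0, 1], s(x) = 2 + 43/15·x + 0·x² - 43/15·x³.
With x = 1/3: s(1/3) = 1154/405.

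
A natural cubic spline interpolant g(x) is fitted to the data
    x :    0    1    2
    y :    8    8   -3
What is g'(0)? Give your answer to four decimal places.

Let M_i = g''(x_i). Step sizes h_i = 1, 1; slopes of the chords Δ_i = (y_(i+1) - y_i)/h_i = 0, -11.
  1·M_0 + 4·M_1 + 1·M_2 = 6(Δ_1 - Δ_0) = -66
Natural end conditions: M_0 = M_2 = 0.
Forward elimination and back-substitution give M_0 = 0, M_1 = -33/2, M_2 = 0.
On [0, 1], g'(x) = b_0 + 2c_0·x + 3d_0·x² with b_0 = Δ_0 - h_0(2M_0 + M_1)/6 = 11/4, c_0 = M_0/2 = 0, d_0 = (M_1 - M_0)/(6h_0) = -11/4. So g'(0) = 11/4.

2.7500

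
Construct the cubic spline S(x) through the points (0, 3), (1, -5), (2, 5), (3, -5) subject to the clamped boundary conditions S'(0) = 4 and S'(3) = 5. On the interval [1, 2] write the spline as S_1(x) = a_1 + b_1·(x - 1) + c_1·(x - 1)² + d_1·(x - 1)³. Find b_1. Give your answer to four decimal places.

0.8667

Write M_i for S''(x_i). With h_i = 1, 1, 1 and divided differences Δ_i = -8, 10, -10, the continuity of S' gives the tridiagonal system
  1·M_0 + 4·M_1 + 1·M_2 = 6(Δ_1 - Δ_0) = 108
  1·M_1 + 4·M_2 + 1·M_3 = 6(Δ_2 - Δ_1) = -120
Clamped end conditions give two more equations: 2h_0·M_0 + h_0·M_1 = 6(Δ_0 - S'(0)) = -72 and h_2·M_2 + 2h_2·M_3 = 6(S'(3) - Δ_2) = 90.
Hence M_0 = -986/15, M_1 = 892/15, M_2 = -962/15, M_3 = 1156/15.
On [1, 2], with S_1(x) = a_1 + b_1·(x - 1) + c_1·(x - 1)² + d_1·(x - 1)³: c_1 = M_1/2 = 446/15, d_1 = (M_2 - M_1)/(6h_1) = -103/5, b_1 = Δ_1 - h_1(2M_1 + M_2)/6 = 13/15.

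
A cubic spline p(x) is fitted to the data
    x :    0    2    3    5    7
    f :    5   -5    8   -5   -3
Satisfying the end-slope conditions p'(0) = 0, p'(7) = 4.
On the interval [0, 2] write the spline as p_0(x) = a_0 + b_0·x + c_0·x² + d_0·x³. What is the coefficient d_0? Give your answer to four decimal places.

With M_i denoting the second derivative at x_i, h_i = 2, 1, 2, 2, and Δ_i = (y_(i+1) − y_i)/h_i = -5, 13, -13/2, 1:
  2·M_0 + 6·M_1 + 1·M_2 = 6(Δ_1 - Δ_0) = 108
  1·M_1 + 6·M_2 + 2·M_3 = 6(Δ_2 - Δ_1) = -117
  2·M_2 + 8·M_3 + 2·M_4 = 6(Δ_3 - Δ_2) = 45
Clamped end conditions give two more equations: 2h_0·M_0 + h_0·M_1 = 6(Δ_0 - p'(0)) = -30 and h_3·M_3 + 2h_3·M_4 = 6(p'(7) - Δ_3) = 18.
Solving the tridiagonal system: M_0 = -1385/61, M_1 = 1855/61, M_2 = -1772/61, M_3 = 820/61, M_4 = -271/122.
On [0, 2], with p_0(x) = a_0 + b_0·x + c_0·x² + d_0·x³: c_0 = M_0/2 = -1385/122, d_0 = (M_1 - M_0)/(6h_0) = 270/61, b_0 = Δ_0 - h_0(2M_0 + M_1)/6 = 0.

4.4262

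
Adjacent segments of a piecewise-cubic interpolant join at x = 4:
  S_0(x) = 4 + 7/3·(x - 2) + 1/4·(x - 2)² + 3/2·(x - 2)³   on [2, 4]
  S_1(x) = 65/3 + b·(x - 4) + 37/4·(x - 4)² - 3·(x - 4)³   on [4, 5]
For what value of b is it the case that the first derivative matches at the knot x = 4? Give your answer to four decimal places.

21.3333

S_0'(x) = 7/3 + 1/2·(x - 2) + 9/2·(x - 2)², so S_0'(4) = 64/3. On the right, S_1'(4) = b, so b = 64/3.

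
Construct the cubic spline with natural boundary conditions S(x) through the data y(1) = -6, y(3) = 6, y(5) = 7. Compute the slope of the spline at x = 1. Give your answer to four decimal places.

Put σ_i = S'' at the i-th knot. Here h = (2, 2) and Δ = (6, 1/2), so the interior equations h_(i-1)·σ_(i-1) + 2(h_(i-1)+h_i)·σ_i + h_i·σ_(i+1) = 6(Δ_i − Δ_(i-1)) read
  2·σ_0 + 8·σ_1 + 2·σ_2 = 6(Δ_1 - Δ_0) = -33
Natural end conditions: σ_0 = σ_2 = 0.
Forward elimination and back-substitution give σ_0 = 0, σ_1 = -33/8, σ_2 = 0.
On [1, 3], S'(x) = b_0 + 2c_0·(x - 1) + 3d_0·(x - 1)² with b_0 = Δ_0 - h_0(2σ_0 + σ_1)/6 = 59/8, c_0 = σ_0/2 = 0, d_0 = (σ_1 - σ_0)/(6h_0) = -11/32. So S'(1) = 59/8.

7.3750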